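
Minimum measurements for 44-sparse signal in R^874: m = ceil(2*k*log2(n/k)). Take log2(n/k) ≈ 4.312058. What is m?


log2(n/k) = log2(874/44) ≈ 4.312058.
2*k*log2(n/k) ≈ 2*44*4.312058 = 379.461104.
m = ceil(379.461104) = 380.

380


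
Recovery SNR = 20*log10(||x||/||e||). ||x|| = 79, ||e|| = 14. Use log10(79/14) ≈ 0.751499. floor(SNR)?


||x||/||e|| = 79/14.
log10(79/14) ≈ 0.751499.
20*log10(||x||/||e||) ≈ 20*0.751499 = 15.02998.
floor(15.02998) = 15.

15


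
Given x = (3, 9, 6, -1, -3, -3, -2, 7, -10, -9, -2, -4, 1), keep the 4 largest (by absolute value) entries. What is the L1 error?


Sorted |x_i| descending: [10, 9, 9, 7, 6, 4, 3, 3, 3, 2, 2, 1, 1]
Keep top 4: [10, 9, 9, 7]
Tail entries: [6, 4, 3, 3, 3, 2, 2, 1, 1]
L1 error = sum of tail = 25.

25


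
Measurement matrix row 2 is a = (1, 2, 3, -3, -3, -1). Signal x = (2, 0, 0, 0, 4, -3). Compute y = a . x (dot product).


Non-zero terms: ['1*2', '-3*4', '-1*-3']
Products: [2, -12, 3]
y = sum = -7.

-7


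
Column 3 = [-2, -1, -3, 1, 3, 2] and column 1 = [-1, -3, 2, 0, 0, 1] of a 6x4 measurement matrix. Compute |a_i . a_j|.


Inner product: -2*-1 + -1*-3 + -3*2 + 1*0 + 3*0 + 2*1
Products: [2, 3, -6, 0, 0, 2]
Sum = 1.
|dot| = 1.

1


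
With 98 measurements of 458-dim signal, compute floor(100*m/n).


100*m/n = 100*98/458 ≈ 21.3974.
floor = 21.

21


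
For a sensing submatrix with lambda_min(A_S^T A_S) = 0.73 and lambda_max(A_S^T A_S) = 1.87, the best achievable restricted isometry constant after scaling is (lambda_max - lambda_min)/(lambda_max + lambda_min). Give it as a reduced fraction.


lambda_max - lambda_min = 1.87 - 0.73 = 1.14.
lambda_max + lambda_min = 1.87 + 0.73 = 2.60.
delta = 1.14/2.60 = 114/260 = 57/130.

57/130


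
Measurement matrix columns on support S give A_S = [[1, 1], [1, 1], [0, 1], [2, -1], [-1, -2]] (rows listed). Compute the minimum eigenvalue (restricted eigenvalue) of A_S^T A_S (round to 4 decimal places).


A_S^T A_S = [[7, 2], [2, 8]].
trace = 15.
det = 52.
disc = trace^2 - 4*det = 225 - 4*52 = 17.
sqrt(17) ≈ 4.123106.
lam_min = (15 - sqrt(17))/2 ≈ (15 - 4.123106)/2 = 5.438447 ≈ 5.4384.

5.4384


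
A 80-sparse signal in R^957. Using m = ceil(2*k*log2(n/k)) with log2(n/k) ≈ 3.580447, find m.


log2(n/k) = log2(957/80) ≈ 3.580447.
2*k*log2(n/k) ≈ 2*80*3.580447 = 572.87152.
m = ceil(572.87152) = 573.

573


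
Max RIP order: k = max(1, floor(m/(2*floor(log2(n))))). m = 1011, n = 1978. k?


floor(log2(1978)) = 10.
2*10 = 20.
m/(2*floor(log2(n))) = 1011/20 ≈ 50.55.
floor = 50.
k = max(1, 50) = 50.

50


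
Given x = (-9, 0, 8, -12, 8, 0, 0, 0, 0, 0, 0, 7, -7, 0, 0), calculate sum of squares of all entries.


Non-zero entries: [(0, -9), (2, 8), (3, -12), (4, 8), (11, 7), (12, -7)]
Squares: [81, 64, 144, 64, 49, 49]
||x||_2^2 = sum = 451.

451


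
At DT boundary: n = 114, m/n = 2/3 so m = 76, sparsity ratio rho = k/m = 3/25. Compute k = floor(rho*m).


m = 2/3*114 = 76.
rho = 3/25.
rho*m = 3/25*76 = 9.12.
k = floor(9.12) = 9.

9


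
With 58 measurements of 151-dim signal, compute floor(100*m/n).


100*m/n = 100*58/151 ≈ 38.4106.
floor = 38.

38


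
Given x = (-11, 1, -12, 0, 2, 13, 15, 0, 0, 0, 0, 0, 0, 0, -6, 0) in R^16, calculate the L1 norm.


Non-zero entries: [(0, -11), (1, 1), (2, -12), (4, 2), (5, 13), (6, 15), (14, -6)]
Absolute values: [11, 1, 12, 2, 13, 15, 6]
||x||_1 = sum = 60.

60


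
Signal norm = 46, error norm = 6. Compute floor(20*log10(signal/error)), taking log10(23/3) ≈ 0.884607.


||x||/||e|| = 46/6 = 23/3.
log10(23/3) ≈ 0.884607.
20*log10(||x||/||e||) ≈ 20*0.884607 = 17.69214.
floor(17.69214) = 17.

17


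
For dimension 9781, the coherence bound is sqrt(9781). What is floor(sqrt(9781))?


98^2 = 9604 <= 9781 < 9801 = 99^2, so 98 <= sqrt(9781) < 99.
floor(sqrt(9781)) = 98.

98


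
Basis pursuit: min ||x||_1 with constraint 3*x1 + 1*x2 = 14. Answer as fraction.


Axis intercepts:
  x1 = 14/3, x2 = 0: L1 = 14/3
  x1 = 0, x2 = 14: L1 = 14
x* = (14/3, 0)
||x*||_1 = 14/3.

14/3


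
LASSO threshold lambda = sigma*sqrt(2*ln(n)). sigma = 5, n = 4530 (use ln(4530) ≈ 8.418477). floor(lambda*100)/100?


ln(4530) ≈ 8.418477.
2*ln(n) ≈ 16.836954.
sqrt(2*ln(n)) ≈ sqrt(16.836954) ≈ 4.103286.
lambda ≈ 5*4.103286 = 20.51643.
floor(lambda*100)/100 = 20.51.

20.51


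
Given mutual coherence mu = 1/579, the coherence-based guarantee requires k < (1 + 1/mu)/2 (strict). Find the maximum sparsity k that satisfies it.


1/mu = 579.
1 + 1/mu = 580.
(1 + 1/mu)/2 = 290 is an integer and the inequality is strict, so k_max = 290 - 1 = 289.

289


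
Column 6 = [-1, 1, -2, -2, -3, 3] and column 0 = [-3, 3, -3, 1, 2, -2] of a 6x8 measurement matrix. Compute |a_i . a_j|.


Inner product: -1*-3 + 1*3 + -2*-3 + -2*1 + -3*2 + 3*-2
Products: [3, 3, 6, -2, -6, -6]
Sum = -2.
|dot| = 2.

2


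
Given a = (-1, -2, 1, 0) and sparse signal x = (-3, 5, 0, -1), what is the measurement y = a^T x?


Non-zero terms: ['-1*-3', '-2*5', '0*-1']
Products: [3, -10, 0]
y = sum = -7.

-7


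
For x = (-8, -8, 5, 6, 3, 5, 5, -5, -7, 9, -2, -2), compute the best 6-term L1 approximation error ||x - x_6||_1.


Sorted |x_i| descending: [9, 8, 8, 7, 6, 5, 5, 5, 5, 3, 2, 2]
Keep top 6: [9, 8, 8, 7, 6, 5]
Tail entries: [5, 5, 5, 3, 2, 2]
L1 error = sum of tail = 22.

22


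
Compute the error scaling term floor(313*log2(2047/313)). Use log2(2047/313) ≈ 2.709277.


log2(n/k) = log2(2047/313) ≈ 2.709277.
k*log2(n/k) ≈ 313*2.709277 = 848.003701.
floor(848.003701) = 848.

848


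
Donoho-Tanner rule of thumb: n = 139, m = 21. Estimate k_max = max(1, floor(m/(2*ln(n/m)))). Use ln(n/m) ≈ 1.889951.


n/m = 139/21.
ln(n/m) ≈ 1.889951.
2*ln(n/m) ≈ 3.779902.
m/(2*ln(n/m)) ≈ 21/3.779902 ≈ 5.5557.
floor = 5.
k_max = max(1, 5) = 5.

5


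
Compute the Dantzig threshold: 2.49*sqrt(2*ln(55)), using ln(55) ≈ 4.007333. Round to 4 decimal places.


ln(55) ≈ 4.007333.
2*ln(n) ≈ 8.014666.
sqrt(2*ln(n)) ≈ sqrt(8.014666) ≈ 2.831019.
threshold ≈ 2.49*2.831019 = 7.04923731 ≈ 7.0492.

7.0492


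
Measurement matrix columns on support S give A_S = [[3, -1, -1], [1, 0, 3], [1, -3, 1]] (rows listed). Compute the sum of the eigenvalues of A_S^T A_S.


Sum of eigenvalues of A_S^T A_S = trace(A_S^T A_S) = sum of squared column norms of A_S.
A_S^T A_S diagonal: [11, 10, 11].
trace = 11 + 10 + 11 = 32.

32


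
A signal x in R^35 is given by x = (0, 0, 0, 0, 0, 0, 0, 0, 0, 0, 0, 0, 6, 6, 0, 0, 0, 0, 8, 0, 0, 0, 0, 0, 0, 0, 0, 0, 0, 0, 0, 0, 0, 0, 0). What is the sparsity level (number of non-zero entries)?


Non-zero positions: [12, 13, 18].
Sparsity = 3.

3


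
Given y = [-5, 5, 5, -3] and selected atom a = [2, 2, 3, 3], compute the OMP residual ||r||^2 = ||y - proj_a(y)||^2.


a^T a = 26.
a^T y = 6.
coeff = 6/26 = 3/13.
||r||^2 = 1074/13.

1074/13


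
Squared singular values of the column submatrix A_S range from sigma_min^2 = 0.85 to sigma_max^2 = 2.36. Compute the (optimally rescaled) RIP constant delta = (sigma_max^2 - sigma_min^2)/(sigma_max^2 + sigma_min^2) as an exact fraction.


lambda_max - lambda_min = 2.36 - 0.85 = 1.51.
lambda_max + lambda_min = 2.36 + 0.85 = 3.21.
delta = 1.51/3.21 = 151/321.

151/321


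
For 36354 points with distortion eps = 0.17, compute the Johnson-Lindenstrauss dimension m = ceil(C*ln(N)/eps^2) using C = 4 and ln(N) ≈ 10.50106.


ln(36354) ≈ 10.50106.
eps^2 = 0.17^2 = 0.0289.
C*ln(N)/eps^2 ≈ 4*10.50106/0.0289 ≈ 1453.4339.
m = ceil(1453.4339) = 1454.

1454


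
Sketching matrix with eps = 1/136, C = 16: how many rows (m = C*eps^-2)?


1/eps = 136.
(1/eps)^2 = 18496.
m = 16*18496 = 295936.

295936


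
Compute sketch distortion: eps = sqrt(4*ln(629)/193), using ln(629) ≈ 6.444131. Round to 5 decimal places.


ln(629) ≈ 6.444131.
4*ln(N)/m ≈ 4*6.444131/193 ≈ 0.13355712.
eps = sqrt(0.13355712) ≈ 0.3654547 ≈ 0.36545.

0.36545


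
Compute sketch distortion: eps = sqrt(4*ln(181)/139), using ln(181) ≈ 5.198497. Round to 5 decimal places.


ln(181) ≈ 5.198497.
4*ln(N)/m ≈ 4*5.198497/139 ≈ 0.14959704.
eps = sqrt(0.14959704) ≈ 0.3867778 ≈ 0.38678.

0.38678


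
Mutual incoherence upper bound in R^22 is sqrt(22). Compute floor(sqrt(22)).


4^2 = 16 <= 22 < 25 = 5^2, so 4 <= sqrt(22) < 5.
floor(sqrt(22)) = 4.

4


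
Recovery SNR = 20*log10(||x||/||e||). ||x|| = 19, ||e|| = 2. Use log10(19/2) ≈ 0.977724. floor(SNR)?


||x||/||e|| = 19/2.
log10(19/2) ≈ 0.977724.
20*log10(||x||/||e||) ≈ 20*0.977724 = 19.55448.
floor(19.55448) = 19.

19


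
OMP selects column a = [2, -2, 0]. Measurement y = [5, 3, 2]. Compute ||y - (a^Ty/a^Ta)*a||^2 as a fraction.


a^T a = 8.
a^T y = 4.
coeff = 4/8 = 1/2.
||r||^2 = 36.

36


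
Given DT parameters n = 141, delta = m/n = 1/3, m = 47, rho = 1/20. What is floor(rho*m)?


m = 1/3*141 = 47.
rho = 1/20.
rho*m = 1/20*47 = 2.35.
k = floor(2.35) = 2.

2


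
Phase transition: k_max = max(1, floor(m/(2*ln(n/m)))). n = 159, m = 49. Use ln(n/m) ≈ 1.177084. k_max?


n/m = 159/49.
ln(n/m) ≈ 1.177084.
2*ln(n/m) ≈ 2.354168.
m/(2*ln(n/m)) ≈ 49/2.354168 ≈ 20.8141.
floor = 20.
k_max = max(1, 20) = 20.

20


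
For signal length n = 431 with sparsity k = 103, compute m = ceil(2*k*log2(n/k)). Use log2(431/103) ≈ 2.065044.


log2(n/k) = log2(431/103) ≈ 2.065044.
2*k*log2(n/k) ≈ 2*103*2.065044 = 425.399064.
m = ceil(425.399064) = 426.

426


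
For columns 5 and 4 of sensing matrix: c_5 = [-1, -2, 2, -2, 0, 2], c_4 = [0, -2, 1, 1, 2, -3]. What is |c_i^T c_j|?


Inner product: -1*0 + -2*-2 + 2*1 + -2*1 + 0*2 + 2*-3
Products: [0, 4, 2, -2, 0, -6]
Sum = -2.
|dot| = 2.

2


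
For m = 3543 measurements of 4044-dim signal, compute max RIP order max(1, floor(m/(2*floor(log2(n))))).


floor(log2(4044)) = 11.
2*11 = 22.
m/(2*floor(log2(n))) = 3543/22 ≈ 161.0455.
floor = 161.
k = max(1, 161) = 161.

161


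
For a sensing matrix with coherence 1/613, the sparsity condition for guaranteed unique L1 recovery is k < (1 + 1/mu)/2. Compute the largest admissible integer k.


1/mu = 613.
1 + 1/mu = 614.
(1 + 1/mu)/2 = 307 is an integer and the inequality is strict, so k_max = 307 - 1 = 306.

306


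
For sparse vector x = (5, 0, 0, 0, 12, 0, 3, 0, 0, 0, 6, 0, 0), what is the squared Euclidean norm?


Non-zero entries: [(0, 5), (4, 12), (6, 3), (10, 6)]
Squares: [25, 144, 9, 36]
||x||_2^2 = sum = 214.

214


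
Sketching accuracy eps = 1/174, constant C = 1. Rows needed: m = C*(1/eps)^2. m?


1/eps = 174.
(1/eps)^2 = 30276.
m = 1*30276 = 30276.

30276


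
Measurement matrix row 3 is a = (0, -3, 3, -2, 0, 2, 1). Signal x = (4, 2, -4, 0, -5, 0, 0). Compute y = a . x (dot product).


Non-zero terms: ['0*4', '-3*2', '3*-4', '0*-5']
Products: [0, -6, -12, 0]
y = sum = -18.

-18


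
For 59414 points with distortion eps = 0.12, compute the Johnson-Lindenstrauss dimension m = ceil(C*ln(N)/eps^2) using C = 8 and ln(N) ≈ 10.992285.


ln(59414) ≈ 10.992285.
eps^2 = 0.12^2 = 0.0144.
C*ln(N)/eps^2 ≈ 8*10.992285/0.0144 ≈ 6106.825.
m = ceil(6106.825) = 6107.

6107


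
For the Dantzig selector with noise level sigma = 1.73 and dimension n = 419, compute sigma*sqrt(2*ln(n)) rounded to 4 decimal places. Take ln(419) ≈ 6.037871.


ln(419) ≈ 6.037871.
2*ln(n) ≈ 12.075742.
sqrt(2*ln(n)) ≈ sqrt(12.075742) ≈ 3.475017.
threshold ≈ 1.73*3.475017 = 6.01177941 ≈ 6.0118.

6.0118


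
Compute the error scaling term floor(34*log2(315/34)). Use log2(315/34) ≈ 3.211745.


log2(n/k) = log2(315/34) ≈ 3.211745.
k*log2(n/k) ≈ 34*3.211745 = 109.19933.
floor(109.19933) = 109.

109


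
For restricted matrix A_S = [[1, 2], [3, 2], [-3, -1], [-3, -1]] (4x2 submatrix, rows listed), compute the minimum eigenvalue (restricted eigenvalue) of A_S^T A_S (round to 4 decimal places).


A_S^T A_S = [[28, 14], [14, 10]].
trace = 38.
det = 84.
disc = trace^2 - 4*det = 1444 - 4*84 = 1108.
sqrt(1108) ≈ 33.286634.
lam_min = (38 - sqrt(1108))/2 ≈ (38 - 33.286634)/2 = 2.356683 ≈ 2.3567.

2.3567


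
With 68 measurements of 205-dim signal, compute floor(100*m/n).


100*m/n = 100*68/205 ≈ 33.1707.
floor = 33.

33


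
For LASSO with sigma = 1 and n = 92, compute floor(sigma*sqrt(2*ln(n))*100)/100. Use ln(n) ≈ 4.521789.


ln(92) ≈ 4.521789.
2*ln(n) ≈ 9.043578.
sqrt(2*ln(n)) ≈ sqrt(9.043578) ≈ 3.007254.
lambda ≈ 1*3.007254 = 3.007254.
floor(lambda*100)/100 = 3.00.

3.00


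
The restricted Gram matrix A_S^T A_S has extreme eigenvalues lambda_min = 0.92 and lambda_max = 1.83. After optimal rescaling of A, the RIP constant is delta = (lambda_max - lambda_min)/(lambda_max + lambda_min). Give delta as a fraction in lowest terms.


lambda_max - lambda_min = 1.83 - 0.92 = 0.91.
lambda_max + lambda_min = 1.83 + 0.92 = 2.75.
delta = 0.91/2.75 = 91/275.

91/275


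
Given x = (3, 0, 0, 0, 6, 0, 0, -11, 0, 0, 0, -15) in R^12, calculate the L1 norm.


Non-zero entries: [(0, 3), (4, 6), (7, -11), (11, -15)]
Absolute values: [3, 6, 11, 15]
||x||_1 = sum = 35.

35


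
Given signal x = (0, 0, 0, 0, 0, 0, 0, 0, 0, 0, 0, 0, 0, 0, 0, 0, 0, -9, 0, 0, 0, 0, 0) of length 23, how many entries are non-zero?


Non-zero positions: [17].
Sparsity = 1.

1


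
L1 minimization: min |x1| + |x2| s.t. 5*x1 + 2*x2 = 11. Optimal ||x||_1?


Axis intercepts:
  x1 = 11/5, x2 = 0: L1 = 11/5
  x1 = 0, x2 = 11/2: L1 = 11/2
x* = (11/5, 0)
||x*||_1 = 11/5.

11/5


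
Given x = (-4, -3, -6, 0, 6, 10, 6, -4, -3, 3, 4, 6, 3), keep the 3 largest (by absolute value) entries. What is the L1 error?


Sorted |x_i| descending: [10, 6, 6, 6, 6, 4, 4, 4, 3, 3, 3, 3, 0]
Keep top 3: [10, 6, 6]
Tail entries: [6, 6, 4, 4, 4, 3, 3, 3, 3, 0]
L1 error = sum of tail = 36.

36


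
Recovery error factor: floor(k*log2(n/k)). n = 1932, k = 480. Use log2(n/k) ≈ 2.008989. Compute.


log2(n/k) = log2(1932/480) ≈ 2.008989.
k*log2(n/k) ≈ 480*2.008989 = 964.31472.
floor(964.31472) = 964.

964


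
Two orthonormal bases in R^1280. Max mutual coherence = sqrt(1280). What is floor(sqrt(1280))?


35^2 = 1225 <= 1280 < 1296 = 36^2, so 35 <= sqrt(1280) < 36.
floor(sqrt(1280)) = 35.

35


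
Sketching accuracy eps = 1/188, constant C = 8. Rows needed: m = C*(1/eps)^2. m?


1/eps = 188.
(1/eps)^2 = 35344.
m = 8*35344 = 282752.

282752


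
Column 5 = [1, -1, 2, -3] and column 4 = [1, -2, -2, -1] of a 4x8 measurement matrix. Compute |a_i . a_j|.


Inner product: 1*1 + -1*-2 + 2*-2 + -3*-1
Products: [1, 2, -4, 3]
Sum = 2.
|dot| = 2.

2


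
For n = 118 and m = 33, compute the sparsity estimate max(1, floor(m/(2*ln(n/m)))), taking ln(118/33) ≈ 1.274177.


n/m = 118/33.
ln(n/m) ≈ 1.274177.
2*ln(n/m) ≈ 2.548354.
m/(2*ln(n/m)) ≈ 33/2.548354 ≈ 12.9495.
floor = 12.
k_max = max(1, 12) = 12.

12


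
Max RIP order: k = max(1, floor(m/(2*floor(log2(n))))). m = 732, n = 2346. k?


floor(log2(2346)) = 11.
2*11 = 22.
m/(2*floor(log2(n))) = 732/22 ≈ 33.2727.
floor = 33.
k = max(1, 33) = 33.

33


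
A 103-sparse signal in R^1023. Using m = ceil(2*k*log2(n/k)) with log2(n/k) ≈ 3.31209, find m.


log2(n/k) = log2(1023/103) ≈ 3.31209.
2*k*log2(n/k) ≈ 2*103*3.31209 = 682.29054.
m = ceil(682.29054) = 683.

683


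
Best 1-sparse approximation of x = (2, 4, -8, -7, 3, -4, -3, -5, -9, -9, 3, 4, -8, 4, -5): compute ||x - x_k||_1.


Sorted |x_i| descending: [9, 9, 8, 8, 7, 5, 5, 4, 4, 4, 4, 3, 3, 3, 2]
Keep top 1: [9]
Tail entries: [9, 8, 8, 7, 5, 5, 4, 4, 4, 4, 3, 3, 3, 2]
L1 error = sum of tail = 69.

69


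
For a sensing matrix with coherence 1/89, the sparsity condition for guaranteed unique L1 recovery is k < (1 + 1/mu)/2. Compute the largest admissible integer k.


1/mu = 89.
1 + 1/mu = 90.
(1 + 1/mu)/2 = 45 is an integer and the inequality is strict, so k_max = 45 - 1 = 44.

44


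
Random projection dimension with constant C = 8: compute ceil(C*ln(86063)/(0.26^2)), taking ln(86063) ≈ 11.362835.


ln(86063) ≈ 11.362835.
eps^2 = 0.26^2 = 0.0676.
C*ln(N)/eps^2 ≈ 8*11.362835/0.0676 ≈ 1344.7142.
m = ceil(1344.7142) = 1345.

1345


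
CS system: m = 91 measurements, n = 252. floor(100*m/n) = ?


100*m/n = 100*91/252 ≈ 36.1111.
floor = 36.

36


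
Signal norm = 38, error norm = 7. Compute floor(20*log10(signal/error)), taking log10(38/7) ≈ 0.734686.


||x||/||e|| = 38/7.
log10(38/7) ≈ 0.734686.
20*log10(||x||/||e||) ≈ 20*0.734686 = 14.69372.
floor(14.69372) = 14.

14


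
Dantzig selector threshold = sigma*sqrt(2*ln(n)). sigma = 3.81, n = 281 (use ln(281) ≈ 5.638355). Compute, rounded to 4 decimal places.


ln(281) ≈ 5.638355.
2*ln(n) ≈ 11.27671.
sqrt(2*ln(n)) ≈ sqrt(11.27671) ≈ 3.358081.
threshold ≈ 3.81*3.358081 = 12.79428861 ≈ 12.7943.

12.7943


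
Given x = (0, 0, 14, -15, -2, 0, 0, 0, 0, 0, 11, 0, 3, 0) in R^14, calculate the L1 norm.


Non-zero entries: [(2, 14), (3, -15), (4, -2), (10, 11), (12, 3)]
Absolute values: [14, 15, 2, 11, 3]
||x||_1 = sum = 45.

45


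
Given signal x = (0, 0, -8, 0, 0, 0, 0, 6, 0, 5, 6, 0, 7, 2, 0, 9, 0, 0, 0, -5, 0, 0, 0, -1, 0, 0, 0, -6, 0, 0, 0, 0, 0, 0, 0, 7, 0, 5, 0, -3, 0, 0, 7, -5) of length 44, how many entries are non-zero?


Non-zero positions: [2, 7, 9, 10, 12, 13, 15, 19, 23, 27, 35, 37, 39, 42, 43].
Sparsity = 15.

15


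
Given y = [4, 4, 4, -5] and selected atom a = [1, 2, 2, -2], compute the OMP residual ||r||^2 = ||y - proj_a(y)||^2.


a^T a = 13.
a^T y = 30.
coeff = 30/13 = 30/13.
||r||^2 = 49/13.

49/13


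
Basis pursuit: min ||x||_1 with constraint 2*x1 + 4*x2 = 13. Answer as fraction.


Axis intercepts:
  x1 = 13/2, x2 = 0: L1 = 13/2
  x1 = 0, x2 = 13/4: L1 = 13/4
x* = (0, 13/4)
||x*||_1 = 13/4.

13/4


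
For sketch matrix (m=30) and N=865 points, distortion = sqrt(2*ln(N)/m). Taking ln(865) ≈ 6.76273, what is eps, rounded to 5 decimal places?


ln(865) ≈ 6.76273.
2*ln(N)/m ≈ 2*6.76273/30 ≈ 0.45084867.
eps = sqrt(0.45084867) ≈ 0.6714527 ≈ 0.67145.

0.67145


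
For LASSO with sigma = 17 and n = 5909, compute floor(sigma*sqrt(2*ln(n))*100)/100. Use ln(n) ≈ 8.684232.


ln(5909) ≈ 8.684232.
2*ln(n) ≈ 17.368464.
sqrt(2*ln(n)) ≈ sqrt(17.368464) ≈ 4.167549.
lambda ≈ 17*4.167549 = 70.848333.
floor(lambda*100)/100 = 70.84.

70.84


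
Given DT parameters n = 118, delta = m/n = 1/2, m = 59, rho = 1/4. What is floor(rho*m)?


m = 1/2*118 = 59.
rho = 1/4.
rho*m = 1/4*59 = 14.75.
k = floor(14.75) = 14.

14


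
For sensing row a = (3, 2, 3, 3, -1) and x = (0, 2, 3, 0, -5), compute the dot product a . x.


Non-zero terms: ['2*2', '3*3', '-1*-5']
Products: [4, 9, 5]
y = sum = 18.

18


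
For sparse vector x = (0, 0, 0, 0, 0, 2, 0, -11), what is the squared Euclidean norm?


Non-zero entries: [(5, 2), (7, -11)]
Squares: [4, 121]
||x||_2^2 = sum = 125.

125


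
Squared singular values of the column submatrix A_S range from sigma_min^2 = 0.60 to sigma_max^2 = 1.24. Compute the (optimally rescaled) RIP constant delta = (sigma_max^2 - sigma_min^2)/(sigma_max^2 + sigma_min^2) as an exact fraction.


lambda_max - lambda_min = 1.24 - 0.60 = 0.64.
lambda_max + lambda_min = 1.24 + 0.60 = 1.84.
delta = 0.64/1.84 = 64/184 = 8/23.

8/23


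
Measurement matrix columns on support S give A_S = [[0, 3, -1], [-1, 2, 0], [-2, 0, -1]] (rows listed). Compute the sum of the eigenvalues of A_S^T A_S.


Sum of eigenvalues of A_S^T A_S = trace(A_S^T A_S) = sum of squared column norms of A_S.
A_S^T A_S diagonal: [5, 13, 2].
trace = 5 + 13 + 2 = 20.

20


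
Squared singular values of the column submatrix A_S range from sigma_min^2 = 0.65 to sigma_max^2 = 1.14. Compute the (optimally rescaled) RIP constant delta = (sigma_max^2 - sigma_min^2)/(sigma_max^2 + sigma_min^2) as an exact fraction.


lambda_max - lambda_min = 1.14 - 0.65 = 0.49.
lambda_max + lambda_min = 1.14 + 0.65 = 1.79.
delta = 0.49/1.79 = 49/179.

49/179


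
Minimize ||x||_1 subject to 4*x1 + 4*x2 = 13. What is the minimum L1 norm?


Axis intercepts:
  x1 = 13/4, x2 = 0: L1 = 13/4
  x1 = 0, x2 = 13/4: L1 = 13/4
x* = (13/4, 0)
||x*||_1 = 13/4.

13/4


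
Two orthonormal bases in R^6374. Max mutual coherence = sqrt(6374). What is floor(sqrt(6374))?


79^2 = 6241 <= 6374 < 6400 = 80^2, so 79 <= sqrt(6374) < 80.
floor(sqrt(6374)) = 79.

79


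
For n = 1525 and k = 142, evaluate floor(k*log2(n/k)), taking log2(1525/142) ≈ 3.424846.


log2(n/k) = log2(1525/142) ≈ 3.424846.
k*log2(n/k) ≈ 142*3.424846 = 486.328132.
floor(486.328132) = 486.

486


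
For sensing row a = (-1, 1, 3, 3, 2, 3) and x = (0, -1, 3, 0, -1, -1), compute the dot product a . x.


Non-zero terms: ['1*-1', '3*3', '2*-1', '3*-1']
Products: [-1, 9, -2, -3]
y = sum = 3.

3


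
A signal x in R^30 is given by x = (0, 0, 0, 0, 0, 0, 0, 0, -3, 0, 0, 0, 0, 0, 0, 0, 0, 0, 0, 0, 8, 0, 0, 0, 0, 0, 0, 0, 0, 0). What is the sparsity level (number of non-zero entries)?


Non-zero positions: [8, 20].
Sparsity = 2.

2


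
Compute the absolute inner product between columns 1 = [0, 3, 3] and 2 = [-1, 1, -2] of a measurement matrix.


Inner product: 0*-1 + 3*1 + 3*-2
Products: [0, 3, -6]
Sum = -3.
|dot| = 3.

3


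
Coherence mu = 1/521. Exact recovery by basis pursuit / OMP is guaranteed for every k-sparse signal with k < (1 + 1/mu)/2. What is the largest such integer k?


1/mu = 521.
1 + 1/mu = 522.
(1 + 1/mu)/2 = 261 is an integer and the inequality is strict, so k_max = 261 - 1 = 260.

260


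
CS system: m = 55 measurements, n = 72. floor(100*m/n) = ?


100*m/n = 100*55/72 ≈ 76.3889.
floor = 76.

76


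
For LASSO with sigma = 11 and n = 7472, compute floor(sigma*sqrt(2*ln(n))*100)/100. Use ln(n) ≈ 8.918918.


ln(7472) ≈ 8.918918.
2*ln(n) ≈ 17.837836.
sqrt(2*ln(n)) ≈ sqrt(17.837836) ≈ 4.223486.
lambda ≈ 11*4.223486 = 46.458346.
floor(lambda*100)/100 = 46.45.

46.45


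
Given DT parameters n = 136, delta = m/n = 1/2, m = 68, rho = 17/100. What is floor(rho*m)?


m = 1/2*136 = 68.
rho = 17/100.
rho*m = 17/100*68 = 11.56.
k = floor(11.56) = 11.

11


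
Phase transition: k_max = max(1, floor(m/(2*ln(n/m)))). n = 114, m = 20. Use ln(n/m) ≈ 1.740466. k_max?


n/m = 114/20 = 57/10.
ln(n/m) ≈ 1.740466.
2*ln(n/m) ≈ 3.480932.
m/(2*ln(n/m)) ≈ 20/3.480932 ≈ 5.7456.
floor = 5.
k_max = max(1, 5) = 5.

5


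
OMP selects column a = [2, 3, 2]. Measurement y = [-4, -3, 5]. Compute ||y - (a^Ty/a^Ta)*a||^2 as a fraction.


a^T a = 17.
a^T y = -7.
coeff = -7/17 = -7/17.
||r||^2 = 801/17.

801/17


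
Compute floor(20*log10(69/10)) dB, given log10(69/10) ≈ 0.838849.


||x||/||e|| = 69/10.
log10(69/10) ≈ 0.838849.
20*log10(||x||/||e||) ≈ 20*0.838849 = 16.77698.
floor(16.77698) = 16.

16


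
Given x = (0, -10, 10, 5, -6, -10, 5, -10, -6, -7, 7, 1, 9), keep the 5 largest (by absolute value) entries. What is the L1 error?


Sorted |x_i| descending: [10, 10, 10, 10, 9, 7, 7, 6, 6, 5, 5, 1, 0]
Keep top 5: [10, 10, 10, 10, 9]
Tail entries: [7, 7, 6, 6, 5, 5, 1, 0]
L1 error = sum of tail = 37.

37


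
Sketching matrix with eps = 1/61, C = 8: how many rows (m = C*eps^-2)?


1/eps = 61.
(1/eps)^2 = 3721.
m = 8*3721 = 29768.

29768


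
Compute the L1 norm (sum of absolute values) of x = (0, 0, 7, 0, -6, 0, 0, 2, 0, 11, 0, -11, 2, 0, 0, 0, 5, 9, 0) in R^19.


Non-zero entries: [(2, 7), (4, -6), (7, 2), (9, 11), (11, -11), (12, 2), (16, 5), (17, 9)]
Absolute values: [7, 6, 2, 11, 11, 2, 5, 9]
||x||_1 = sum = 53.

53


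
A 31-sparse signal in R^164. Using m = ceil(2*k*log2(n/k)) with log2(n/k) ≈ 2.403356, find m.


log2(n/k) = log2(164/31) ≈ 2.403356.
2*k*log2(n/k) ≈ 2*31*2.403356 = 149.008072.
m = ceil(149.008072) = 150.

150


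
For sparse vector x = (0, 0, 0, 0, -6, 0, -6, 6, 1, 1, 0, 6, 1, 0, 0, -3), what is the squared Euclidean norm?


Non-zero entries: [(4, -6), (6, -6), (7, 6), (8, 1), (9, 1), (11, 6), (12, 1), (15, -3)]
Squares: [36, 36, 36, 1, 1, 36, 1, 9]
||x||_2^2 = sum = 156.

156


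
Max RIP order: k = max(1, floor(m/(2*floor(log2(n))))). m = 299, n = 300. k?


floor(log2(300)) = 8.
2*8 = 16.
m/(2*floor(log2(n))) = 299/16 ≈ 18.6875.
floor = 18.
k = max(1, 18) = 18.

18


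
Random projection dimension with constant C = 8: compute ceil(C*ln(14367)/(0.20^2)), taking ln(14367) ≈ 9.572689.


ln(14367) ≈ 9.572689.
eps^2 = 0.20^2 = 0.04.
C*ln(N)/eps^2 ≈ 8*9.572689/0.04 ≈ 1914.5378.
m = ceil(1914.5378) = 1915.

1915


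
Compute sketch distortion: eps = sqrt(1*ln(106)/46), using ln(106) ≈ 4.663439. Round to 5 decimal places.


ln(106) ≈ 4.663439.
1*ln(N)/m ≈ 1*4.663439/46 ≈ 0.10137911.
eps = sqrt(0.10137911) ≈ 0.3184009 ≈ 0.31840.

0.31840


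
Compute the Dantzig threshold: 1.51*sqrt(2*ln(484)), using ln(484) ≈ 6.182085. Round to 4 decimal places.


ln(484) ≈ 6.182085.
2*ln(n) ≈ 12.36417.
sqrt(2*ln(n)) ≈ sqrt(12.36417) ≈ 3.516272.
threshold ≈ 1.51*3.516272 = 5.30957072 ≈ 5.3096.

5.3096


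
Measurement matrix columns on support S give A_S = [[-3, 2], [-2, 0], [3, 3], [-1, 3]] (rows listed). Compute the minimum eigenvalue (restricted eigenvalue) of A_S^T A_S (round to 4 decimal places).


A_S^T A_S = [[23, 0], [0, 22]].
trace = 45.
det = 506.
disc = trace^2 - 4*det = 2025 - 4*506 = 1.
sqrt(1) = 1.
lam_min = (45 - 1)/2 = 22 = 22.0000.

22.0000


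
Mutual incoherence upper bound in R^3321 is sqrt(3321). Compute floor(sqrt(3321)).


57^2 = 3249 <= 3321 < 3364 = 58^2, so 57 <= sqrt(3321) < 58.
floor(sqrt(3321)) = 57.

57


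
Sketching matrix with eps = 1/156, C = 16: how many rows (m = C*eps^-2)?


1/eps = 156.
(1/eps)^2 = 24336.
m = 16*24336 = 389376.

389376


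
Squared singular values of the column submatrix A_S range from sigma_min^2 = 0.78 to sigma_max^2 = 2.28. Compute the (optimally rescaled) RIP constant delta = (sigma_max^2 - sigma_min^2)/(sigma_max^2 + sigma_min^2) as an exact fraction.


lambda_max - lambda_min = 2.28 - 0.78 = 1.50.
lambda_max + lambda_min = 2.28 + 0.78 = 3.06.
delta = 1.50/3.06 = 150/306 = 25/51.

25/51


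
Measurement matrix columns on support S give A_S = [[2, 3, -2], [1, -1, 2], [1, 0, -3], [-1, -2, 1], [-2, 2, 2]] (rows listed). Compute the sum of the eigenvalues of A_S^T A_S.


Sum of eigenvalues of A_S^T A_S = trace(A_S^T A_S) = sum of squared column norms of A_S.
A_S^T A_S diagonal: [11, 18, 22].
trace = 11 + 18 + 22 = 51.

51


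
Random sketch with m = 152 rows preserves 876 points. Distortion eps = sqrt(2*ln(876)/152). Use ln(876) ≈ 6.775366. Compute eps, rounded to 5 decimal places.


ln(876) ≈ 6.775366.
2*ln(N)/m ≈ 2*6.775366/152 ≈ 0.08914955.
eps = sqrt(0.08914955) ≈ 0.2985792 ≈ 0.29858.

0.29858


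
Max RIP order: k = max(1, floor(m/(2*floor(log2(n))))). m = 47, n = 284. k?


floor(log2(284)) = 8.
2*8 = 16.
m/(2*floor(log2(n))) = 47/16 ≈ 2.9375.
floor = 2.
k = max(1, 2) = 2.

2


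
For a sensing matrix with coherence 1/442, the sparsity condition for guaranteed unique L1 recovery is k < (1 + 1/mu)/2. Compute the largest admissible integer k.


1/mu = 442.
1 + 1/mu = 443.
(1 + 1/mu)/2 = 221.5 is not an integer, so k_max = floor(221.5) = 221.

221


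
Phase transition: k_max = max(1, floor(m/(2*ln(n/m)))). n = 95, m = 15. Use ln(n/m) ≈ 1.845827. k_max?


n/m = 95/15 = 19/3.
ln(n/m) ≈ 1.845827.
2*ln(n/m) ≈ 3.691654.
m/(2*ln(n/m)) ≈ 15/3.691654 ≈ 4.0632.
floor = 4.
k_max = max(1, 4) = 4.

4


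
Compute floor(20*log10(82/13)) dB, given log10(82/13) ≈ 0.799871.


||x||/||e|| = 82/13.
log10(82/13) ≈ 0.799871.
20*log10(||x||/||e||) ≈ 20*0.799871 = 15.99742.
floor(15.99742) = 15.

15


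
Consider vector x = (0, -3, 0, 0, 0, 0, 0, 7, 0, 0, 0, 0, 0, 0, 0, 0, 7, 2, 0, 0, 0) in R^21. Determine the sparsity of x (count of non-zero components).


Non-zero positions: [1, 7, 16, 17].
Sparsity = 4.

4


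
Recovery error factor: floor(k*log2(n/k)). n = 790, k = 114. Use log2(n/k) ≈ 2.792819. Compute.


log2(n/k) = log2(790/114) ≈ 2.792819.
k*log2(n/k) ≈ 114*2.792819 = 318.381366.
floor(318.381366) = 318.

318


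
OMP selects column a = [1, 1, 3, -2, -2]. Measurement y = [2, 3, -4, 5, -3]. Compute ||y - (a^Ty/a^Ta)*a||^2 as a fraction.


a^T a = 19.
a^T y = -11.
coeff = -11/19 = -11/19.
||r||^2 = 1076/19.

1076/19


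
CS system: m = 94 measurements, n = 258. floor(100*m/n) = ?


100*m/n = 100*94/258 ≈ 36.4341.
floor = 36.

36


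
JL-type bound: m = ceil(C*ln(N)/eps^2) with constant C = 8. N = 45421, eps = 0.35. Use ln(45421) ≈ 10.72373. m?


ln(45421) ≈ 10.72373.
eps^2 = 0.35^2 = 0.1225.
C*ln(N)/eps^2 ≈ 8*10.72373/0.1225 ≈ 700.3252.
m = ceil(700.3252) = 701.

701


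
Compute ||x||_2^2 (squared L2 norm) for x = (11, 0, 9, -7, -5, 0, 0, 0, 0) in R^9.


Non-zero entries: [(0, 11), (2, 9), (3, -7), (4, -5)]
Squares: [121, 81, 49, 25]
||x||_2^2 = sum = 276.

276


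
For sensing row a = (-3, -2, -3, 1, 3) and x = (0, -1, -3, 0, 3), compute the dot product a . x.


Non-zero terms: ['-2*-1', '-3*-3', '3*3']
Products: [2, 9, 9]
y = sum = 20.

20


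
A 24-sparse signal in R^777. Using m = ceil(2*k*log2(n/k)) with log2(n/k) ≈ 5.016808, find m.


log2(n/k) = log2(777/24) ≈ 5.016808.
2*k*log2(n/k) ≈ 2*24*5.016808 = 240.806784.
m = ceil(240.806784) = 241.

241


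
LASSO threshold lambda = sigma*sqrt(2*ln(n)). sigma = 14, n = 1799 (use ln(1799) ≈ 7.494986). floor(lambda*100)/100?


ln(1799) ≈ 7.494986.
2*ln(n) ≈ 14.989972.
sqrt(2*ln(n)) ≈ sqrt(14.989972) ≈ 3.871689.
lambda ≈ 14*3.871689 = 54.203646.
floor(lambda*100)/100 = 54.20.

54.20


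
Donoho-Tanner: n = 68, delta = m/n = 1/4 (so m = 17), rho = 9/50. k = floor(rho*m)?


m = 1/4*68 = 17.
rho = 9/50.
rho*m = 9/50*17 = 3.06.
k = floor(3.06) = 3.

3


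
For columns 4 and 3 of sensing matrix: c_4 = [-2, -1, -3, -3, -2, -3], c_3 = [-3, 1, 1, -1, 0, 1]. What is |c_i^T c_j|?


Inner product: -2*-3 + -1*1 + -3*1 + -3*-1 + -2*0 + -3*1
Products: [6, -1, -3, 3, 0, -3]
Sum = 2.
|dot| = 2.

2


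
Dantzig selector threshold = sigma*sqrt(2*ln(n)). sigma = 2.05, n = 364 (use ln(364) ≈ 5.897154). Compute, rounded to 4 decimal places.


ln(364) ≈ 5.897154.
2*ln(n) ≈ 11.794308.
sqrt(2*ln(n)) ≈ sqrt(11.794308) ≈ 3.434284.
threshold ≈ 2.05*3.434284 = 7.0402822 ≈ 7.0403.

7.0403


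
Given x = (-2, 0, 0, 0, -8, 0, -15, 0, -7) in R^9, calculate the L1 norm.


Non-zero entries: [(0, -2), (4, -8), (6, -15), (8, -7)]
Absolute values: [2, 8, 15, 7]
||x||_1 = sum = 32.

32


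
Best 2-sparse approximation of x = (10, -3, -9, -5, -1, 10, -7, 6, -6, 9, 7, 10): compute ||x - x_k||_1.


Sorted |x_i| descending: [10, 10, 10, 9, 9, 7, 7, 6, 6, 5, 3, 1]
Keep top 2: [10, 10]
Tail entries: [10, 9, 9, 7, 7, 6, 6, 5, 3, 1]
L1 error = sum of tail = 63.

63


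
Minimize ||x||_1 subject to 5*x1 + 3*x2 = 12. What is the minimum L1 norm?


Axis intercepts:
  x1 = 12/5, x2 = 0: L1 = 12/5
  x1 = 0, x2 = 4: L1 = 4
x* = (12/5, 0)
||x*||_1 = 12/5.

12/5


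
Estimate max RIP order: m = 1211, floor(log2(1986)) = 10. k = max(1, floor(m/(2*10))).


floor(log2(1986)) = 10.
2*10 = 20.
m/(2*floor(log2(n))) = 1211/20 ≈ 60.55.
floor = 60.
k = max(1, 60) = 60.

60


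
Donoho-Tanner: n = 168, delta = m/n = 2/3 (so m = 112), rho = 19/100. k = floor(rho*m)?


m = 2/3*168 = 112.
rho = 19/100.
rho*m = 19/100*112 = 21.28.
k = floor(21.28) = 21.

21


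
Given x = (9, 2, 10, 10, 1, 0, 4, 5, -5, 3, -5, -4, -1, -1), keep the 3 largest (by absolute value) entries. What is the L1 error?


Sorted |x_i| descending: [10, 10, 9, 5, 5, 5, 4, 4, 3, 2, 1, 1, 1, 0]
Keep top 3: [10, 10, 9]
Tail entries: [5, 5, 5, 4, 4, 3, 2, 1, 1, 1, 0]
L1 error = sum of tail = 31.

31


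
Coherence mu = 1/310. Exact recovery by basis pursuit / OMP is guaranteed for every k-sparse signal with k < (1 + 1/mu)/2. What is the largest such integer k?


1/mu = 310.
1 + 1/mu = 311.
(1 + 1/mu)/2 = 155.5 is not an integer, so k_max = floor(155.5) = 155.

155


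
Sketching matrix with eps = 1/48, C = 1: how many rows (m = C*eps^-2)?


1/eps = 48.
(1/eps)^2 = 2304.
m = 1*2304 = 2304.

2304


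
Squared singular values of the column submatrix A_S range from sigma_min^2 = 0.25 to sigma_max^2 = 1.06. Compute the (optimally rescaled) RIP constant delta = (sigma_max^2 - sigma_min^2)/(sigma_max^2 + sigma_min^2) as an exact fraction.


lambda_max - lambda_min = 1.06 - 0.25 = 0.81.
lambda_max + lambda_min = 1.06 + 0.25 = 1.31.
delta = 0.81/1.31 = 81/131.

81/131


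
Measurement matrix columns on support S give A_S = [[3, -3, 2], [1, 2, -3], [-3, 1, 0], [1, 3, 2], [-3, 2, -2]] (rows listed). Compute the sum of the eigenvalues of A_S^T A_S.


Sum of eigenvalues of A_S^T A_S = trace(A_S^T A_S) = sum of squared column norms of A_S.
A_S^T A_S diagonal: [29, 27, 21].
trace = 29 + 27 + 21 = 77.

77


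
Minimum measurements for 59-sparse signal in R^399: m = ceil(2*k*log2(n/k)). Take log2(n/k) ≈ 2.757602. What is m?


log2(n/k) = log2(399/59) ≈ 2.757602.
2*k*log2(n/k) ≈ 2*59*2.757602 = 325.397036.
m = ceil(325.397036) = 326.

326


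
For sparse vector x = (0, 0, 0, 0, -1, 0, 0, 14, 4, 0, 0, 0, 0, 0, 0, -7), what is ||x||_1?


Non-zero entries: [(4, -1), (7, 14), (8, 4), (15, -7)]
Absolute values: [1, 14, 4, 7]
||x||_1 = sum = 26.

26


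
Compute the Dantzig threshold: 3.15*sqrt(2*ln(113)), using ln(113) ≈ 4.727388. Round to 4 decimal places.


ln(113) ≈ 4.727388.
2*ln(n) ≈ 9.454776.
sqrt(2*ln(n)) ≈ sqrt(9.454776) ≈ 3.074862.
threshold ≈ 3.15*3.074862 = 9.6858153 ≈ 9.6858.

9.6858


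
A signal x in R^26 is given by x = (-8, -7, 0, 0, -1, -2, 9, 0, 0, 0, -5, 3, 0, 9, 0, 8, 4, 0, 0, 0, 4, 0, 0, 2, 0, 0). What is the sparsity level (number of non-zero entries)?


Non-zero positions: [0, 1, 4, 5, 6, 10, 11, 13, 15, 16, 20, 23].
Sparsity = 12.

12


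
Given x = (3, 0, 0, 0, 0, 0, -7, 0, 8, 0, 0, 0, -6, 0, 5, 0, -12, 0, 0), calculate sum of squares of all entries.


Non-zero entries: [(0, 3), (6, -7), (8, 8), (12, -6), (14, 5), (16, -12)]
Squares: [9, 49, 64, 36, 25, 144]
||x||_2^2 = sum = 327.

327


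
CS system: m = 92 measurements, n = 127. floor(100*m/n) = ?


100*m/n = 100*92/127 ≈ 72.4409.
floor = 72.

72


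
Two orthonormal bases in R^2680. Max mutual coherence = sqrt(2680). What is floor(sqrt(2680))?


51^2 = 2601 <= 2680 < 2704 = 52^2, so 51 <= sqrt(2680) < 52.
floor(sqrt(2680)) = 51.

51


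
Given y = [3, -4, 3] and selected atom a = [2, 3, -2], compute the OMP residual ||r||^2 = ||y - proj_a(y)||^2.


a^T a = 17.
a^T y = -12.
coeff = -12/17 = -12/17.
||r||^2 = 434/17.

434/17


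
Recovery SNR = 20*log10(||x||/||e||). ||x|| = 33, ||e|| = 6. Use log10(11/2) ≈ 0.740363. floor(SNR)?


||x||/||e|| = 33/6 = 11/2.
log10(11/2) ≈ 0.740363.
20*log10(||x||/||e||) ≈ 20*0.740363 = 14.80726.
floor(14.80726) = 14.

14


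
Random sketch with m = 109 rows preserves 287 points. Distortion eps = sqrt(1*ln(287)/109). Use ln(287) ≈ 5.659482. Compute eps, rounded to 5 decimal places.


ln(287) ≈ 5.659482.
1*ln(N)/m ≈ 1*5.659482/109 ≈ 0.05192185.
eps = sqrt(0.05192185) ≈ 0.2278637 ≈ 0.22786.

0.22786


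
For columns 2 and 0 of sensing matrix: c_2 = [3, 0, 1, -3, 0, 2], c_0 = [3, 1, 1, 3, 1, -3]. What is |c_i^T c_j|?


Inner product: 3*3 + 0*1 + 1*1 + -3*3 + 0*1 + 2*-3
Products: [9, 0, 1, -9, 0, -6]
Sum = -5.
|dot| = 5.

5


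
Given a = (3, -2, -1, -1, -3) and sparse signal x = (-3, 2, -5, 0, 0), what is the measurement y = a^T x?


Non-zero terms: ['3*-3', '-2*2', '-1*-5']
Products: [-9, -4, 5]
y = sum = -8.

-8


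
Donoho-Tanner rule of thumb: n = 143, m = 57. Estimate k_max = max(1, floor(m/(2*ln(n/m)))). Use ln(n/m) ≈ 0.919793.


n/m = 143/57.
ln(n/m) ≈ 0.919793.
2*ln(n/m) ≈ 1.839586.
m/(2*ln(n/m)) ≈ 57/1.839586 ≈ 30.9852.
floor = 30.
k_max = max(1, 30) = 30.

30


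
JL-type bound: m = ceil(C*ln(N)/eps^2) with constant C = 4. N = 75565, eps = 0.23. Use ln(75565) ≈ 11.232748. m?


ln(75565) ≈ 11.232748.
eps^2 = 0.23^2 = 0.0529.
C*ln(N)/eps^2 ≈ 4*11.232748/0.0529 ≈ 849.3571.
m = ceil(849.3571) = 850.

850


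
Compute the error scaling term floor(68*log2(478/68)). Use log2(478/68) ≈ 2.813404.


log2(n/k) = log2(478/68) ≈ 2.813404.
k*log2(n/k) ≈ 68*2.813404 = 191.311472.
floor(191.311472) = 191.

191


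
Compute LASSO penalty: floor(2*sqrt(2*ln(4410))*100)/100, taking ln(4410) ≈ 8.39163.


ln(4410) ≈ 8.39163.
2*ln(n) ≈ 16.78326.
sqrt(2*ln(n)) ≈ sqrt(16.78326) ≈ 4.096738.
lambda ≈ 2*4.096738 = 8.193476.
floor(lambda*100)/100 = 8.19.

8.19


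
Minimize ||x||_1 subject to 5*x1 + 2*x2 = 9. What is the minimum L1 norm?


Axis intercepts:
  x1 = 9/5, x2 = 0: L1 = 9/5
  x1 = 0, x2 = 9/2: L1 = 9/2
x* = (9/5, 0)
||x*||_1 = 9/5.

9/5


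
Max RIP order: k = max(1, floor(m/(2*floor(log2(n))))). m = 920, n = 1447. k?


floor(log2(1447)) = 10.
2*10 = 20.
m/(2*floor(log2(n))) = 920/20 ≈ 46.0.
floor = 46.
k = max(1, 46) = 46.

46


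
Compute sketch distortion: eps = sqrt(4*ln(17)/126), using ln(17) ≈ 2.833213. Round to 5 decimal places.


ln(17) ≈ 2.833213.
4*ln(N)/m ≈ 4*2.833213/126 ≈ 0.08994327.
eps = sqrt(0.08994327) ≈ 0.2999054 ≈ 0.29991.

0.29991


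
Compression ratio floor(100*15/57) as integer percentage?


100*m/n = 100*15/57 ≈ 26.3158.
floor = 26.

26


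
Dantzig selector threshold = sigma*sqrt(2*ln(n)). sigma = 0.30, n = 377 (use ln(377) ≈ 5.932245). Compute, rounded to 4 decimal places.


ln(377) ≈ 5.932245.
2*ln(n) ≈ 11.86449.
sqrt(2*ln(n)) ≈ sqrt(11.86449) ≈ 3.444487.
threshold ≈ 0.30*3.444487 = 1.0333461 ≈ 1.0333.

1.0333


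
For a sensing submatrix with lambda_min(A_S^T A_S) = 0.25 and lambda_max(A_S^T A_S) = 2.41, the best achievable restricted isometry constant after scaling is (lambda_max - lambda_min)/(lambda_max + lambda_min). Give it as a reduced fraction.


lambda_max - lambda_min = 2.41 - 0.25 = 2.16.
lambda_max + lambda_min = 2.41 + 0.25 = 2.66.
delta = 2.16/2.66 = 216/266 = 108/133.

108/133


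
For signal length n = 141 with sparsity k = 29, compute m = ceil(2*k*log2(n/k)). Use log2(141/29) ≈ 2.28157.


log2(n/k) = log2(141/29) ≈ 2.28157.
2*k*log2(n/k) ≈ 2*29*2.28157 = 132.33106.
m = ceil(132.33106) = 133.

133


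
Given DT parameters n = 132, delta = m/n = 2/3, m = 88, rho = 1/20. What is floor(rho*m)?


m = 2/3*132 = 88.
rho = 1/20.
rho*m = 1/20*88 = 4.4.
k = floor(4.4) = 4.

4


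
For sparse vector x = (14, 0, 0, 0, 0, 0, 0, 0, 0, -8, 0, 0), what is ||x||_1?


Non-zero entries: [(0, 14), (9, -8)]
Absolute values: [14, 8]
||x||_1 = sum = 22.

22


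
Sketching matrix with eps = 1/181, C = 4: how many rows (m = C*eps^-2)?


1/eps = 181.
(1/eps)^2 = 32761.
m = 4*32761 = 131044.

131044


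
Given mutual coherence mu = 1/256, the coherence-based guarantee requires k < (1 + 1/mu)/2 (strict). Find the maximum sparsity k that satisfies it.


1/mu = 256.
1 + 1/mu = 257.
(1 + 1/mu)/2 = 128.5 is not an integer, so k_max = floor(128.5) = 128.

128


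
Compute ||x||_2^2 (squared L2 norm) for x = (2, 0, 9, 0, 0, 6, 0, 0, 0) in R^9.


Non-zero entries: [(0, 2), (2, 9), (5, 6)]
Squares: [4, 81, 36]
||x||_2^2 = sum = 121.

121


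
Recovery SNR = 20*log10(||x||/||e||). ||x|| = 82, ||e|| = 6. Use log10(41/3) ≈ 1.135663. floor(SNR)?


||x||/||e|| = 82/6 = 41/3.
log10(41/3) ≈ 1.135663.
20*log10(||x||/||e||) ≈ 20*1.135663 = 22.71326.
floor(22.71326) = 22.

22


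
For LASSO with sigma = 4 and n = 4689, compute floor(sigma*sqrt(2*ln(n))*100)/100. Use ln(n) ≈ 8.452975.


ln(4689) ≈ 8.452975.
2*ln(n) ≈ 16.90595.
sqrt(2*ln(n)) ≈ sqrt(16.90595) ≈ 4.111685.
lambda ≈ 4*4.111685 = 16.44674.
floor(lambda*100)/100 = 16.44.

16.44
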